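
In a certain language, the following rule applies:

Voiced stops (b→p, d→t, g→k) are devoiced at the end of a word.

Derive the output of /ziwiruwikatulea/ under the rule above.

ziwiruwikatulea

No segment of /ziwiruwikatulea/ meets the structural description of the rule, so the form surfaces unchanged.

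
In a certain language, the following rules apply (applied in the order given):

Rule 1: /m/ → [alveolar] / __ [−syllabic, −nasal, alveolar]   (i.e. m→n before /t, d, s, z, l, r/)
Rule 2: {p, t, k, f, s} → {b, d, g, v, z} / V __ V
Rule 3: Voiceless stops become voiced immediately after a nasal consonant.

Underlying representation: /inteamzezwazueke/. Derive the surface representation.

Rule 1 (nasal place assimilation): /m/ precedes the alveolar consonant /z/, so it assimilates in place to [n]. /inteamzezwazueke/ → inteanzezwazueke.
Rule 2 (intervocalic voicing): /k/ is a voiceless obstruent between vowels /e/ and /e/, so it voices to [g]. /inteanzezwazueke/ → inteanzezwazuege.
Rule 3 (post-nasal voicing): /t/ is a voiceless stop immediately after the nasal /n/, so it voices to [d]. /inteanzezwazuege/ → indeanzezwazuege.

indeanzezwazuege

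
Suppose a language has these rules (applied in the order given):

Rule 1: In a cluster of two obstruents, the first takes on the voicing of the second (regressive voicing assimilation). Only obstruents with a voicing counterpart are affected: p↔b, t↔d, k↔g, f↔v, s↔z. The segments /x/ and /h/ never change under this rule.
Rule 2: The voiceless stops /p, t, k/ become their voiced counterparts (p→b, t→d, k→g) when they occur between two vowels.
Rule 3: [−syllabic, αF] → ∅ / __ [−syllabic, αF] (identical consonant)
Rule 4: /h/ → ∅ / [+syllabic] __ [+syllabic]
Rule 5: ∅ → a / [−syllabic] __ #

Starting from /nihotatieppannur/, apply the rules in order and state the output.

niodadiepanura

Rule 1 (regressive voicing assimilation): no segment meets the environment; /nihotatieppannur/ is unchanged.
Rule 2 (intervocalic voicing): /t/ is a voiceless stop between vowels /o/ and /a/, so it voices to [d]. /t/ is a voiceless stop between vowels /a/ and /i/, so it voices to [d]. /nihotatieppannur/ → nihodadieppannur.
Rule 3 (degemination): /pp/ is a geminate; the first /p/ deletes. /nn/ is a geminate; the first /n/ deletes. /nihodadieppannur/ → nihodadiepanur.
Rule 4 (intervocalic h-deletion): /h/ occurs between vowels /i/ and /o/, so it deletes. /nihodadiepanur/ → niodadiepanur.
Rule 5 (final a-epenthesis): the form ends in the consonant /r/, so [a] is inserted word-finally. /niodadiepanur/ → niodadiepanura.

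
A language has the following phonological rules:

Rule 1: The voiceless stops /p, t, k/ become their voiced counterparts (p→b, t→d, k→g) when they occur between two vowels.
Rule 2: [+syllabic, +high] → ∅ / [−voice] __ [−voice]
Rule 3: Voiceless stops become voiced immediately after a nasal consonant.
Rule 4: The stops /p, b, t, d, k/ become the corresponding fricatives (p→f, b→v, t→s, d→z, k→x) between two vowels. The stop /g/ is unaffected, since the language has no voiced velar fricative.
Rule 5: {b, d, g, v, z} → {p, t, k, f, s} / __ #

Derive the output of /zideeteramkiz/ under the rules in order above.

Rule 1 (intervocalic voicing): /t/ is a voiceless stop between vowels /e/ and /e/, so it voices to [d]. /zideeteramkiz/ → zideederamkiz.
Rule 2 (high vowel syncope): no segment meets the environment; /zideederamkiz/ is unchanged.
Rule 3 (post-nasal voicing): /k/ is a voiceless stop immediately after the nasal /m/, so it voices to [g]. /zideederamkiz/ → zideederamgiz.
Rule 4 (intervocalic spirantization): /d/ is a stop between vowels /i/ and /e/, so it spirantizes to the fricative [z]. /d/ is a stop between vowels /e/ and /e/, so it spirantizes to the fricative [z]. /zideederamgiz/ → zizeezeramgiz.
Rule 5 (final devoicing): /z/ is a voiced obstruent in word-final position, so it devoices to [s]. /zizeezeramgiz/ → zizeezeramgis.

zizeezeramgis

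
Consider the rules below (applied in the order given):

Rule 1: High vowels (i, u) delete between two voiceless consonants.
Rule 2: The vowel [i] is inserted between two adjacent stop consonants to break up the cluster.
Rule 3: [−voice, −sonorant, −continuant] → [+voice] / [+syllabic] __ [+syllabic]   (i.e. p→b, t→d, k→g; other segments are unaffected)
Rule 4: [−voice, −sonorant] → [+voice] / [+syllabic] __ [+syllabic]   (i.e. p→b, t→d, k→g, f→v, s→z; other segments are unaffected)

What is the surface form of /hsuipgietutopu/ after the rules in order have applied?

hsuibigiedidobu

Rule 1 (high vowel syncope): /u/ is a high vowel flanked by voiceless consonants /t/ and /t/, so it deletes. /hsuipgietutopu/ → hsuipgiettopu.
Rule 2 (stop-cluster i-epenthesis): /p/ and /g/ form a stop–stop cluster, so [i] is inserted between them. /t/ and /t/ form a stop–stop cluster, so [i] is inserted between them. /hsuipgiettopu/ → hsuipigietitopu.
Rule 3 (intervocalic voicing): /p/ is a voiceless stop between vowels /i/ and /i/, so it voices to [b]. /t/ is a voiceless stop between vowels /e/ and /i/, so it voices to [d]. /t/ is a voiceless stop between vowels /i/ and /o/, so it voices to [d]. /p/ is a voiceless stop between vowels /o/ and /u/, so it voices to [b]. /hsuipigietitopu/ → hsuibigiedidobu.
Rule 4 (intervocalic voicing): no segment meets the environment; /hsuibigiedidobu/ is unchanged.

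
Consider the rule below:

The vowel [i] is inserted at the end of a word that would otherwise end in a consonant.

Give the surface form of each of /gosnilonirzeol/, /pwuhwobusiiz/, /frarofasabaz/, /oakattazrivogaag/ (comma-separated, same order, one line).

gosnilonirzeoli, pwuhwobusiizi, frarofasabazi, oakattazrivogaagi

/gosnilonirzeol/: the form ends in the consonant /l/, so [i] is inserted word-finally. → [gosnilonirzeoli].
/pwuhwobusiiz/: the form ends in the consonant /z/, so [i] is inserted word-finally. → [pwuhwobusiizi].
/frarofasabaz/: the form ends in the consonant /z/, so [i] is inserted word-finally. → [frarofasabazi].
/oakattazrivogaag/: the form ends in the consonant /g/, so [i] is inserted word-finally. → [oakattazrivogaagi].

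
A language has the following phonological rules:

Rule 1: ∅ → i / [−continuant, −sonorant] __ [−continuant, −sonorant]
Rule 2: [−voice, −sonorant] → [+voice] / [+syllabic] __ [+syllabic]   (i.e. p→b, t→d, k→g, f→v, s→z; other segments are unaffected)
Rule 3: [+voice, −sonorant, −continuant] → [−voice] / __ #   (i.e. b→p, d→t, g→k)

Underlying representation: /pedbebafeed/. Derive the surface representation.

Rule 1 (stop-cluster i-epenthesis): /d/ and /b/ form a stop–stop cluster, so [i] is inserted between them. /pedbebafeed/ → pedibebafeed.
Rule 2 (intervocalic voicing): /f/ is a voiceless obstruent between vowels /a/ and /e/, so it voices to [v]. /pedibebafeed/ → pedibebaveed.
Rule 3 (final devoicing): /d/ is a voiced stop in word-final position, so it devoices to [t]. /pedibebaveed/ → pedibebaveet.

pedibebaveet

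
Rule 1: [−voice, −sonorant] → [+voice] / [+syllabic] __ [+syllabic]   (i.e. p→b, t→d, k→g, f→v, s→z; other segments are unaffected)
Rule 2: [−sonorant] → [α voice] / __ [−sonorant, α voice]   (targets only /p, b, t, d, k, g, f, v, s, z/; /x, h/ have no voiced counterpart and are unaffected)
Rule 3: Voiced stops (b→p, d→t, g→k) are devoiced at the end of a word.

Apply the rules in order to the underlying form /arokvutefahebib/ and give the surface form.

arogvudevahebip

Rule 1 (intervocalic voicing): /t/ is a voiceless obstruent between vowels /u/ and /e/, so it voices to [d]. /f/ is a voiceless obstruent between vowels /e/ and /a/, so it voices to [v]. /arokvutefahebib/ → arokvudevahebib.
Rule 2 (regressive voicing assimilation): /k/ precedes the voiced obstruent /v/, so it voices to [g] by assimilation. /arokvudevahebib/ → arogvudevahebib.
Rule 3 (final devoicing): /b/ is a voiced stop in word-final position, so it devoices to [p]. /arogvudevahebib/ → arogvudevahebip.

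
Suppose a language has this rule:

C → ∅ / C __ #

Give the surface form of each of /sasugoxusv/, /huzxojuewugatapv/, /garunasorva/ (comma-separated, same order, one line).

/sasugoxusv/: /v/ is the second consonant of a word-final cluster /sv/, so it deletes. → [sasugoxus].
/huzxojuewugatapv/: /v/ is the second consonant of a word-final cluster /pv/, so it deletes. → [huzxojuewugatap].
/garunasorva/: the rule's environment is not met; surfaces unchanged as [garunasorva].

sasugoxus, huzxojuewugatap, garunasorva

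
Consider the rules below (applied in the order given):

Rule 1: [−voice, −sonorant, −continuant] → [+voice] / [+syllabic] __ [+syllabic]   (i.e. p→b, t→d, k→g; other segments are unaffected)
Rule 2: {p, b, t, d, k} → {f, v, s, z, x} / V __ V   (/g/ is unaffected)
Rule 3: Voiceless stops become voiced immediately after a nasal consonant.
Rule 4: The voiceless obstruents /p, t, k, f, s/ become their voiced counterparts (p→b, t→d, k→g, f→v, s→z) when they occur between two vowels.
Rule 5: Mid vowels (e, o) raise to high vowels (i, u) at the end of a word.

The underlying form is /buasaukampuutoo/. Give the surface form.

buazaugambuuzou

Rule 1 (intervocalic voicing): /k/ is a voiceless stop between vowels /u/ and /a/, so it voices to [g]. /t/ is a voiceless stop between vowels /u/ and /o/, so it voices to [d]. /buasaukampuutoo/ → buasaugampuudoo.
Rule 2 (intervocalic spirantization): /d/ is a stop between vowels /u/ and /o/, so it spirantizes to the fricative [z]. /buasaugampuudoo/ → buasaugampuuzoo.
Rule 3 (post-nasal voicing): /p/ is a voiceless stop immediately after the nasal /m/, so it voices to [b]. /buasaugampuuzoo/ → buasaugambuuzoo.
Rule 4 (intervocalic voicing): /s/ is a voiceless obstruent between vowels /a/ and /a/, so it voices to [z]. /buasaugambuuzoo/ → buazaugambuuzoo.
Rule 5 (final vowel raising): /o/ is a mid vowel in word-final position, so it raises to [u]. /buazaugambuuzoo/ → buazaugambuuzou.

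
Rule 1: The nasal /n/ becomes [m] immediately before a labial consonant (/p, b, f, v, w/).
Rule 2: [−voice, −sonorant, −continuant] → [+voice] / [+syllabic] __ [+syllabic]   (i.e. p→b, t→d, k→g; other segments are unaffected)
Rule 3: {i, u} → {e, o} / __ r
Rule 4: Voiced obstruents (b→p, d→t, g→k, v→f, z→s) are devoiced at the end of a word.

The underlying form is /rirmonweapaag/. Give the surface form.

rermomweabaak

Rule 1 (nasal place assimilation): /n/ precedes the labial consonant /w/, so it assimilates in place to [m]. /rirmonweapaag/ → rirmomweapaag.
Rule 2 (intervocalic voicing): /p/ is a voiceless stop between vowels /a/ and /a/, so it voices to [b]. /rirmomweapaag/ → rirmomweabaag.
Rule 3 (pre-rhotic lowering): /i/ is a high vowel immediately before /r/, so it lowers to [e]. /rirmomweabaag/ → rermomweabaag.
Rule 4 (final devoicing): /g/ is a voiced obstruent in word-final position, so it devoices to [k]. /rermomweabaag/ → rermomweabaak.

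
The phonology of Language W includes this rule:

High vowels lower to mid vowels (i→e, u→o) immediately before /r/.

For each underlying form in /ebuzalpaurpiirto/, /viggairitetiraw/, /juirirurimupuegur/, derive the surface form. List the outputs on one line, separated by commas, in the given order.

ebuzalpaorpierto, viggaeriteteraw, juererorimupuegor

/ebuzalpaurpiirto/: /u/ is a high vowel immediately before /r/, so it lowers to [o]. /i/ is a high vowel immediately before /r/, so it lowers to [e]. → [ebuzalpaorpierto].
/viggairitetiraw/: /i/ is a high vowel immediately before /r/, so it lowers to [e]. /i/ is a high vowel immediately before /r/, so it lowers to [e]. → [viggaeriteteraw].
/juirirurimupuegur/: /i/ is a high vowel immediately before /r/, so it lowers to [e]. /i/ is a high vowel immediately before /r/, so it lowers to [e]. /u/ is a high vowel immediately before /r/, so it lowers to [o]. /u/ is a high vowel immediately before /r/, so it lowers to [o]. → [juererorimupuegor].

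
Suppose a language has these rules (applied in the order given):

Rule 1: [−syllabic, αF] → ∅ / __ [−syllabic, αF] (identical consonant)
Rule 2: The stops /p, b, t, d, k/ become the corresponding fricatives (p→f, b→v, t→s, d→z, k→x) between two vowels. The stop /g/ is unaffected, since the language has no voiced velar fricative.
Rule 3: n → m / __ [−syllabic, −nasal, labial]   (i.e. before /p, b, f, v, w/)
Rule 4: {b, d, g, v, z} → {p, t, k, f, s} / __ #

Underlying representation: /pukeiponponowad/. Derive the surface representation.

Rule 1 (degemination): no segment meets the environment; /pukeiponponowad/ is unchanged.
Rule 2 (intervocalic spirantization): /k/ is a stop between vowels /u/ and /e/, so it spirantizes to the fricative [x]. /p/ is a stop between vowels /i/ and /o/, so it spirantizes to the fricative [f]. /pukeiponponowad/ → puxeifonponowad.
Rule 3 (nasal place assimilation): /n/ precedes the labial consonant /p/, so it assimilates in place to [m]. /puxeifonponowad/ → puxeifomponowad.
Rule 4 (final devoicing): /d/ is a voiced obstruent in word-final position, so it devoices to [t]. /puxeifomponowad/ → puxeifomponowat.

puxeifomponowat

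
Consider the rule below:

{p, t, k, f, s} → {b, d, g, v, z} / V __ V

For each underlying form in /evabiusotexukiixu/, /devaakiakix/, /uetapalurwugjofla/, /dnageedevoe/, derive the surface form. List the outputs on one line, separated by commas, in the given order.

evabiuzodexugiixu, devaagiagix, uedabalurwugjofla, dnageedevoe

/evabiusotexukiixu/: /s/ is a voiceless obstruent between vowels /u/ and /o/, so it voices to [z]. /t/ is a voiceless obstruent between vowels /o/ and /e/, so it voices to [d]. /k/ is a voiceless obstruent between vowels /u/ and /i/, so it voices to [g]. → [evabiuzodexugiixu].
/devaakiakix/: /k/ is a voiceless obstruent between vowels /a/ and /i/, so it voices to [g]. /k/ is a voiceless obstruent between vowels /a/ and /i/, so it voices to [g]. → [devaagiagix].
/uetapalurwugjofla/: /t/ is a voiceless obstruent between vowels /e/ and /a/, so it voices to [d]. /p/ is a voiceless obstruent between vowels /a/ and /a/, so it voices to [b]. → [uedabalurwugjofla].
/dnageedevoe/: the rule's environment is not met; surfaces unchanged as [dnageedevoe].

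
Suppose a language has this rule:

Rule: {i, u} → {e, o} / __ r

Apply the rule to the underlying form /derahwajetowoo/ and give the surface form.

No segment of /derahwajetowoo/ meets the structural description of the rule, so the form surfaces unchanged.

derahwajetowoo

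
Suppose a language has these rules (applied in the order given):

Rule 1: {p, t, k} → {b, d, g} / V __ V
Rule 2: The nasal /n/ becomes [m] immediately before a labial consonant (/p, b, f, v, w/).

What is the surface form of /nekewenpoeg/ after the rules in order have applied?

negewempoeg

Rule 1 (intervocalic voicing): /k/ is a voiceless stop between vowels /e/ and /e/, so it voices to [g]. /nekewenpoeg/ → negewenpoeg.
Rule 2 (nasal place assimilation): /n/ precedes the labial consonant /p/, so it assimilates in place to [m]. /negewenpoeg/ → negewempoeg.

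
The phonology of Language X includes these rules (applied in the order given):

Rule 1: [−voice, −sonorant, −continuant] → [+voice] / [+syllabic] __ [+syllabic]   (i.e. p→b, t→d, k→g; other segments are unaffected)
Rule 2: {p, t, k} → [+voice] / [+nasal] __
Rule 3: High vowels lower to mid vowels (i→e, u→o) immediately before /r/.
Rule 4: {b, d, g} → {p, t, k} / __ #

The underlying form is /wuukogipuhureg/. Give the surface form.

Rule 1 (intervocalic voicing): /k/ is a voiceless stop between vowels /u/ and /o/, so it voices to [g]. /p/ is a voiceless stop between vowels /i/ and /u/, so it voices to [b]. /wuukogipuhureg/ → wuugogibuhureg.
Rule 2 (post-nasal voicing): no segment meets the environment; /wuugogibuhureg/ is unchanged.
Rule 3 (pre-rhotic lowering): /u/ is a high vowel immediately before /r/, so it lowers to [o]. /wuugogibuhureg/ → wuugogibuhoreg.
Rule 4 (final devoicing): /g/ is a voiced stop in word-final position, so it devoices to [k]. /wuugogibuhoreg/ → wuugogibuhorek.

wuugogibuhorek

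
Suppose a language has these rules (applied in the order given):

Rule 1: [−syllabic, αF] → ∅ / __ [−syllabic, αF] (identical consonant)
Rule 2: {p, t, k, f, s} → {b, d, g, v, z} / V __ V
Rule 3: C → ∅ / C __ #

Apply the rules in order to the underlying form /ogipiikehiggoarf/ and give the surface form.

ogibiigehigoar

Rule 1 (degemination): /gg/ is a geminate; the first /g/ deletes. /ogipiikehiggoarf/ → ogipiikehigoarf.
Rule 2 (intervocalic voicing): /p/ is a voiceless obstruent between vowels /i/ and /i/, so it voices to [b]. /k/ is a voiceless obstruent between vowels /i/ and /e/, so it voices to [g]. /ogipiikehigoarf/ → ogibiigehigoarf.
Rule 3 (final cluster simplification): /f/ is the second consonant of a word-final cluster /rf/, so it deletes. /ogibiigehigoarf/ → ogibiigehigoar.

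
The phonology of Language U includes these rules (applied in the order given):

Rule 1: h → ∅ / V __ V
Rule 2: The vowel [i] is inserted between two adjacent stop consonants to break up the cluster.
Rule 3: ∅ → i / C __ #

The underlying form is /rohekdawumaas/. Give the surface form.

Rule 1 (intervocalic h-deletion): /h/ occurs between vowels /o/ and /e/, so it deletes. /rohekdawumaas/ → roekdawumaas.
Rule 2 (stop-cluster i-epenthesis): /k/ and /d/ form a stop–stop cluster, so [i] is inserted between them. /roekdawumaas/ → roekidawumaas.
Rule 3 (final i-epenthesis): the form ends in the consonant /s/, so [i] is inserted word-finally. /roekidawumaas/ → roekidawumaasi.

roekidawumaasi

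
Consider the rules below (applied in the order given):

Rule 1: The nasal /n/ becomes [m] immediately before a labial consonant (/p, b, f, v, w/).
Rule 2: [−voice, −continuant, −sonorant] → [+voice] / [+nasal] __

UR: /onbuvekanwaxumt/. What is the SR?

Rule 1 (nasal place assimilation): /n/ precedes the labial consonant /b/, so it assimilates in place to [m]. /n/ precedes the labial consonant /w/, so it assimilates in place to [m]. /onbuvekanwaxumt/ → ombuvekamwaxumt.
Rule 2 (post-nasal voicing): /t/ is a voiceless stop immediately after the nasal /m/, so it voices to [d]. /ombuvekamwaxumt/ → ombuvekamwaxumd.

ombuvekamwaxumd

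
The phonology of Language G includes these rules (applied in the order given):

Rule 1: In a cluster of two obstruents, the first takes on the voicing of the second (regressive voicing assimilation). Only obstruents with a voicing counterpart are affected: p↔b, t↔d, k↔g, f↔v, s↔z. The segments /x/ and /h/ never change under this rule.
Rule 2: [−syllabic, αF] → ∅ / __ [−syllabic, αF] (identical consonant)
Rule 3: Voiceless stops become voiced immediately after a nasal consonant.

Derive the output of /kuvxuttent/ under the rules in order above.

kufxutend

Rule 1 (regressive voicing assimilation): /v/ precedes the voiceless obstruent /x/, so it devoices to [f] by assimilation. /kuvxuttent/ → kufxuttent.
Rule 2 (degemination): /tt/ is a geminate; the first /t/ deletes. /kufxuttent/ → kufxutent.
Rule 3 (post-nasal voicing): /t/ is a voiceless stop immediately after the nasal /n/, so it voices to [d]. /kufxutent/ → kufxutend.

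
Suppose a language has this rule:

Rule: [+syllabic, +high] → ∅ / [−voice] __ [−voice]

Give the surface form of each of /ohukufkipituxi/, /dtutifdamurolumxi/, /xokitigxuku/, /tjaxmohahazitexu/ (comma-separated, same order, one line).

ohkfkptxi, dttfdamurolumxi, xoktigxku, tjaxmohahazitexu

/ohukufkipituxi/: /u/ is a high vowel flanked by voiceless consonants /h/ and /k/, so it deletes. /u/ is a high vowel flanked by voiceless consonants /k/ and /f/, so it deletes. /i/ is a high vowel flanked by voiceless consonants /k/ and /p/, so it deletes. /i/ is a high vowel flanked by voiceless consonants /p/ and /t/, so it deletes. /u/ is a high vowel flanked by voiceless consonants /t/ and /x/, so it deletes. → [ohkfkptxi].
/dtutifdamurolumxi/: /u/ is a high vowel flanked by voiceless consonants /t/ and /t/, so it deletes. /i/ is a high vowel flanked by voiceless consonants /t/ and /f/, so it deletes. → [dttfdamurolumxi].
/xokitigxuku/: /i/ is a high vowel flanked by voiceless consonants /k/ and /t/, so it deletes. /u/ is a high vowel flanked by voiceless consonants /x/ and /k/, so it deletes. → [xoktigxku].
/tjaxmohahazitexu/: the rule's environment is not met; surfaces unchanged as [tjaxmohahazitexu].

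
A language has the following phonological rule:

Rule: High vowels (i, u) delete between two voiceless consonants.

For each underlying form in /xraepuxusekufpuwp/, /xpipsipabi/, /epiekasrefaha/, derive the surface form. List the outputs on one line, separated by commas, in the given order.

/xraepuxusekufpuwp/: /u/ is a high vowel flanked by voiceless consonants /p/ and /x/, so it deletes. /u/ is a high vowel flanked by voiceless consonants /x/ and /s/, so it deletes. /u/ is a high vowel flanked by voiceless consonants /k/ and /f/, so it deletes. → [xraepxsekfpuwp].
/xpipsipabi/: /i/ is a high vowel flanked by voiceless consonants /p/ and /p/, so it deletes. /i/ is a high vowel flanked by voiceless consonants /s/ and /p/, so it deletes. → [xppspabi].
/epiekasrefaha/: the rule's environment is not met; surfaces unchanged as [epiekasrefaha].

xraepxsekfpuwp, xppspabi, epiekasrefaha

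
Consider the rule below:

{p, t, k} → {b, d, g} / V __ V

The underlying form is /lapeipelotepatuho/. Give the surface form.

/p/ is a voiceless stop between vowels /a/ and /e/, so it voices to [b].
/p/ is a voiceless stop between vowels /i/ and /e/, so it voices to [b].
/t/ is a voiceless stop between vowels /o/ and /e/, so it voices to [d].
/p/ is a voiceless stop between vowels /e/ and /a/, so it voices to [b].
/t/ is a voiceless stop between vowels /a/ and /u/, so it voices to [d].
Surface form: [labeibelodebaduho].

labeibelodebaduho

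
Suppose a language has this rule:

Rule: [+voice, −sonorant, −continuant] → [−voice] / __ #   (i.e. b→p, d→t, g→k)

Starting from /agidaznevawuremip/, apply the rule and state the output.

agidaznevawuremip

No segment of /agidaznevawuremip/ meets the structural description of the rule, so the form surfaces unchanged.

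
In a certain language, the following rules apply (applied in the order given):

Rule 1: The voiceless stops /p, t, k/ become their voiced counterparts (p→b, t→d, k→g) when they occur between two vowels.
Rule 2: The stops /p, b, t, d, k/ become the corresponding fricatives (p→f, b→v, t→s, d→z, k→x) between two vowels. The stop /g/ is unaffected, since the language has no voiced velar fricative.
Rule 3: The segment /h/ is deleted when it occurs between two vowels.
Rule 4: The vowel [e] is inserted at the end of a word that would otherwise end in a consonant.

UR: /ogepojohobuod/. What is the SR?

Rule 1 (intervocalic voicing): /p/ is a voiceless stop between vowels /e/ and /o/, so it voices to [b]. /ogepojohobuod/ → ogebojohobuod.
Rule 2 (intervocalic spirantization): /b/ is a stop between vowels /e/ and /o/, so it spirantizes to the fricative [v]. /b/ is a stop between vowels /o/ and /u/, so it spirantizes to the fricative [v]. /ogebojohobuod/ → ogevojohovuod.
Rule 3 (intervocalic h-deletion): /h/ occurs between vowels /o/ and /o/, so it deletes. /ogevojohovuod/ → ogevojoovuod.
Rule 4 (final e-epenthesis): the form ends in the consonant /d/, so [e] is inserted word-finally. /ogevojoovuod/ → ogevojoovuode.

ogevojoovuode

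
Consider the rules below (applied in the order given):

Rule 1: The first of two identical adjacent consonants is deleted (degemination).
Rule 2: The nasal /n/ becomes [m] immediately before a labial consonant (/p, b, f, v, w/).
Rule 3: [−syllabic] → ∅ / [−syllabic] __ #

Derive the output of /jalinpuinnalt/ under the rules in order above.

Rule 1 (degemination): /nn/ is a geminate; the first /n/ deletes. /jalinpuinnalt/ → jalinpuinalt.
Rule 2 (nasal place assimilation): /n/ precedes the labial consonant /p/, so it assimilates in place to [m]. /jalinpuinalt/ → jalimpuinalt.
Rule 3 (final cluster simplification): /t/ is the second consonant of a word-final cluster /lt/, so it deletes. /jalimpuinalt/ → jalimpuinal.

jalimpuinal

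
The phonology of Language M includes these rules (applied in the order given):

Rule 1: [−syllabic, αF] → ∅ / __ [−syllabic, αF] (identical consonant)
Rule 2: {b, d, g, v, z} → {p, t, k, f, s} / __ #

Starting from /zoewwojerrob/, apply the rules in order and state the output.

zoewojerop

Rule 1 (degemination): /ww/ is a geminate; the first /w/ deletes. /rr/ is a geminate; the first /r/ deletes. /zoewwojerrob/ → zoewojerob.
Rule 2 (final devoicing): /b/ is a voiced obstruent in word-final position, so it devoices to [p]. /zoewojerob/ → zoewojerop.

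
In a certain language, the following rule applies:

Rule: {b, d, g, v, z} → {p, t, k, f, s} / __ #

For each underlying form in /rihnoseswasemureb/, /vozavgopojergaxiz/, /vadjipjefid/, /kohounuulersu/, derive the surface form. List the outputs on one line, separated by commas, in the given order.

rihnoseswasemurep, vozavgopojergaxis, vadjipjefit, kohounuulersu

/rihnoseswasemureb/: /b/ is a voiced obstruent in word-final position, so it devoices to [p]. → [rihnoseswasemurep].
/vozavgopojergaxiz/: /z/ is a voiced obstruent in word-final position, so it devoices to [s]. → [vozavgopojergaxis].
/vadjipjefid/: /d/ is a voiced obstruent in word-final position, so it devoices to [t]. → [vadjipjefit].
/kohounuulersu/: the rule's environment is not met; surfaces unchanged as [kohounuulersu].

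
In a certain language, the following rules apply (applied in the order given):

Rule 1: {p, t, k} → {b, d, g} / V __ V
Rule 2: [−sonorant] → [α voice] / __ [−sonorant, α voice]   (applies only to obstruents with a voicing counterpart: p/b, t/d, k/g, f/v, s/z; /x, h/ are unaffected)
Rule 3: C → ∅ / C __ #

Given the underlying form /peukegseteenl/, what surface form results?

Rule 1 (intervocalic voicing): /k/ is a voiceless stop between vowels /u/ and /e/, so it voices to [g]. /t/ is a voiceless stop between vowels /e/ and /e/, so it voices to [d]. /peukegseteenl/ → peugegsedeenl.
Rule 2 (regressive voicing assimilation): /g/ precedes the voiceless obstruent /s/, so it devoices to [k] by assimilation. /peugegsedeenl/ → peugeksedeenl.
Rule 3 (final cluster simplification): /l/ is the second consonant of a word-final cluster /nl/, so it deletes. /peugeksedeenl/ → peugeksedeen.

peugeksedeen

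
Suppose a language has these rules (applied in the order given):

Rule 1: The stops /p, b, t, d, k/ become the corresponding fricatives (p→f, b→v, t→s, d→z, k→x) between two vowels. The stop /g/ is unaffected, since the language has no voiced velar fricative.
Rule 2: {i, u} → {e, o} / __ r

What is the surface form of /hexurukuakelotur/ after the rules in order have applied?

Rule 1 (intervocalic spirantization): /k/ is a stop between vowels /u/ and /u/, so it spirantizes to the fricative [x]. /k/ is a stop between vowels /a/ and /e/, so it spirantizes to the fricative [x]. /t/ is a stop between vowels /o/ and /u/, so it spirantizes to the fricative [s]. /hexurukuakelotur/ → hexuruxuaxelosur.
Rule 2 (pre-rhotic lowering): /u/ is a high vowel immediately before /r/, so it lowers to [o]. /u/ is a high vowel immediately before /r/, so it lowers to [o]. /hexuruxuaxelosur/ → hexoruxuaxelosor.

hexoruxuaxelosor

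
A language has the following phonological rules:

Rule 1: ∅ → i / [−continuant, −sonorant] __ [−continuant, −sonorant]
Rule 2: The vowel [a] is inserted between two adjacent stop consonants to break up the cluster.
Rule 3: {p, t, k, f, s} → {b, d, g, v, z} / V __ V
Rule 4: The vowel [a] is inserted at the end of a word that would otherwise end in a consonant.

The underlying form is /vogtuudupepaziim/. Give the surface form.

Rule 1 (stop-cluster i-epenthesis): /g/ and /t/ form a stop–stop cluster, so [i] is inserted between them. /vogtuudupepaziim/ → vogituudupepaziim.
Rule 2 (stop-cluster a-epenthesis): no segment meets the environment; /vogituudupepaziim/ is unchanged.
Rule 3 (intervocalic voicing): /t/ is a voiceless obstruent between vowels /i/ and /u/, so it voices to [d]. /p/ is a voiceless obstruent between vowels /u/ and /e/, so it voices to [b]. /p/ is a voiceless obstruent between vowels /e/ and /a/, so it voices to [b]. /vogituudupepaziim/ → vogiduudubebaziim.
Rule 4 (final a-epenthesis): the form ends in the consonant /m/, so [a] is inserted word-finally. /vogiduudubebaziim/ → vogiduudubebaziima.

vogiduudubebaziima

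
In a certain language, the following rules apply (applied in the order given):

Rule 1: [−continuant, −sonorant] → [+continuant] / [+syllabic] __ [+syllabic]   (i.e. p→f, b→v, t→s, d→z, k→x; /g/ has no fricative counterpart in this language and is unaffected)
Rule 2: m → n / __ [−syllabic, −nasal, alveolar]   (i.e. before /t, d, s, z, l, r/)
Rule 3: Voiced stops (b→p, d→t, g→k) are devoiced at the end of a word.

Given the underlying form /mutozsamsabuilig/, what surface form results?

musozsansavuilik

Rule 1 (intervocalic spirantization): /t/ is a stop between vowels /u/ and /o/, so it spirantizes to the fricative [s]. /b/ is a stop between vowels /a/ and /u/, so it spirantizes to the fricative [v]. /mutozsamsabuilig/ → musozsamsavuilig.
Rule 2 (nasal place assimilation): /m/ precedes the alveolar consonant /s/, so it assimilates in place to [n]. /musozsamsavuilig/ → musozsansavuilig.
Rule 3 (final devoicing): /g/ is a voiced stop in word-final position, so it devoices to [k]. /musozsansavuilig/ → musozsansavuilik.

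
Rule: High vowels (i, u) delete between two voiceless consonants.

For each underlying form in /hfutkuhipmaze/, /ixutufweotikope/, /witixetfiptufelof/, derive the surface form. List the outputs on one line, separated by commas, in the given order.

/hfutkuhipmaze/: /u/ is a high vowel flanked by voiceless consonants /f/ and /t/, so it deletes. /u/ is a high vowel flanked by voiceless consonants /k/ and /h/, so it deletes. /i/ is a high vowel flanked by voiceless consonants /h/ and /p/, so it deletes. → [hftkhpmaze].
/ixutufweotikope/: /u/ is a high vowel flanked by voiceless consonants /x/ and /t/, so it deletes. /u/ is a high vowel flanked by voiceless consonants /t/ and /f/, so it deletes. /i/ is a high vowel flanked by voiceless consonants /t/ and /k/, so it deletes. → [ixtfweotkope].
/witixetfiptufelof/: /i/ is a high vowel flanked by voiceless consonants /t/ and /x/, so it deletes. /i/ is a high vowel flanked by voiceless consonants /f/ and /p/, so it deletes. /u/ is a high vowel flanked by voiceless consonants /t/ and /f/, so it deletes. → [witxetfptfelof].

hftkhpmaze, ixtfweotkope, witxetfptfelof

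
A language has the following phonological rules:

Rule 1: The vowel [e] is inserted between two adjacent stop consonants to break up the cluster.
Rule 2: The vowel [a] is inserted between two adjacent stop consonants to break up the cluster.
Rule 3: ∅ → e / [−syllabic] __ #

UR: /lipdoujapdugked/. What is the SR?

lipedoujapedugekede

Rule 1 (stop-cluster e-epenthesis): /p/ and /d/ form a stop–stop cluster, so [e] is inserted between them. /p/ and /d/ form a stop–stop cluster, so [e] is inserted between them. /g/ and /k/ form a stop–stop cluster, so [e] is inserted between them. /lipdoujapdugked/ → lipedoujapedugeked.
Rule 2 (stop-cluster a-epenthesis): no segment meets the environment; /lipedoujapedugeked/ is unchanged.
Rule 3 (final e-epenthesis): the form ends in the consonant /d/, so [e] is inserted word-finally. /lipedoujapedugeked/ → lipedoujapedugekede.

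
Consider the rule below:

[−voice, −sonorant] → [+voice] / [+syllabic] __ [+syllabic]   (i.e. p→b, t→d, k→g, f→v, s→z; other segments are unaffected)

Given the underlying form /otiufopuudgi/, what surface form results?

odiuvobuudgi

/t/ is a voiceless obstruent between vowels /o/ and /i/, so it voices to [d].
/f/ is a voiceless obstruent between vowels /u/ and /o/, so it voices to [v].
/p/ is a voiceless obstruent between vowels /o/ and /u/, so it voices to [b].
Surface form: [odiuvobuudgi].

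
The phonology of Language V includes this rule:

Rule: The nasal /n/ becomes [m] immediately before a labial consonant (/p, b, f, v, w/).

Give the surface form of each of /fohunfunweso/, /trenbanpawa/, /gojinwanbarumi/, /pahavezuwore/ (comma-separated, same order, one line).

/fohunfunweso/: /n/ precedes the labial consonant /f/, so it assimilates in place to [m]. /n/ precedes the labial consonant /w/, so it assimilates in place to [m]. → [fohumfumweso].
/trenbanpawa/: /n/ precedes the labial consonant /b/, so it assimilates in place to [m]. /n/ precedes the labial consonant /p/, so it assimilates in place to [m]. → [trembampawa].
/gojinwanbarumi/: /n/ precedes the labial consonant /w/, so it assimilates in place to [m]. /n/ precedes the labial consonant /b/, so it assimilates in place to [m]. → [gojimwambarumi].
/pahavezuwore/: the rule's environment is not met; surfaces unchanged as [pahavezuwore].

fohumfumweso, trembampawa, gojimwambarumi, pahavezuwore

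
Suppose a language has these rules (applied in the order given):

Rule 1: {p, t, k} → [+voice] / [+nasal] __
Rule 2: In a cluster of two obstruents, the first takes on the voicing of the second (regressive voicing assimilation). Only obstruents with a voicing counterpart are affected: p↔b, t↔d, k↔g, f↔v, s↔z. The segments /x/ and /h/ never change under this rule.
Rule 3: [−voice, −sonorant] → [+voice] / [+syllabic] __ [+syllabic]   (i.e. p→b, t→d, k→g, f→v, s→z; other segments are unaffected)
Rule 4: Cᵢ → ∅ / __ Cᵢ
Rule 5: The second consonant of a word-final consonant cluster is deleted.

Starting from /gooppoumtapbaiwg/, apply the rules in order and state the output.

goopoumdabaiw

Rule 1 (post-nasal voicing): /t/ is a voiceless stop immediately after the nasal /m/, so it voices to [d]. /gooppoumtapbaiwg/ → gooppoumdapbaiwg.
Rule 2 (regressive voicing assimilation): /p/ precedes the voiced obstruent /b/, so it voices to [b] by assimilation. /gooppoumdapbaiwg/ → gooppoumdabbaiwg.
Rule 3 (intervocalic voicing): no segment meets the environment; /gooppoumdabbaiwg/ is unchanged.
Rule 4 (degemination): /pp/ is a geminate; the first /p/ deletes. /bb/ is a geminate; the first /b/ deletes. /gooppoumdabbaiwg/ → goopoumdabaiwg.
Rule 5 (final cluster simplification): /g/ is the second consonant of a word-final cluster /wg/, so it deletes. /goopoumdabaiwg/ → goopoumdabaiw.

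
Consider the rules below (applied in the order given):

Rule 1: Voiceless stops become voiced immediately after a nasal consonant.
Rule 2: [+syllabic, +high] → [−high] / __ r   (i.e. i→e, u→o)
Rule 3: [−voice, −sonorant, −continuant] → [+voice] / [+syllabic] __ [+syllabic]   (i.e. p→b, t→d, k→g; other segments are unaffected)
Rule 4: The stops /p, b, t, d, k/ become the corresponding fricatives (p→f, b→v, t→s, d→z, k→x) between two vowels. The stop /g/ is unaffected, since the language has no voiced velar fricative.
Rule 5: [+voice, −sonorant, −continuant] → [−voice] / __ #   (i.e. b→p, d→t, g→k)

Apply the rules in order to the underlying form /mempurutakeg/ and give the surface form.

Rule 1 (post-nasal voicing): /p/ is a voiceless stop immediately after the nasal /m/, so it voices to [b]. /mempurutakeg/ → memburutakeg.
Rule 2 (pre-rhotic lowering): /u/ is a high vowel immediately before /r/, so it lowers to [o]. /memburutakeg/ → memborutakeg.
Rule 3 (intervocalic voicing): /t/ is a voiceless stop between vowels /u/ and /a/, so it voices to [d]. /k/ is a voiceless stop between vowels /a/ and /e/, so it voices to [g]. /memborutakeg/ → memborudageg.
Rule 4 (intervocalic spirantization): /d/ is a stop between vowels /u/ and /a/, so it spirantizes to the fricative [z]. /memborudageg/ → memboruzageg.
Rule 5 (final devoicing): /g/ is a voiced stop in word-final position, so it devoices to [k]. /memboruzageg/ → memboruzagek.

memboruzagek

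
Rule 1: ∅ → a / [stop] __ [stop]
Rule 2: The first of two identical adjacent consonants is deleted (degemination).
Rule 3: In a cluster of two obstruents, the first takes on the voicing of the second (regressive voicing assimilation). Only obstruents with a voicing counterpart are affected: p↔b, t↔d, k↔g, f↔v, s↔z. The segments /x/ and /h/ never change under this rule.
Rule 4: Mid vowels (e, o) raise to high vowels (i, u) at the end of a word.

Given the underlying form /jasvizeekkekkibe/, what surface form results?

Rule 1 (stop-cluster a-epenthesis): /k/ and /k/ form a stop–stop cluster, so [a] is inserted between them. /k/ and /k/ form a stop–stop cluster, so [a] is inserted between them. /jasvizeekkekkibe/ → jasvizeekakekakibe.
Rule 2 (degemination): no segment meets the environment; /jasvizeekakekakibe/ is unchanged.
Rule 3 (regressive voicing assimilation): /s/ precedes the voiced obstruent /v/, so it voices to [z] by assimilation. /jasvizeekakekakibe/ → jazvizeekakekakibe.
Rule 4 (final vowel raising): /e/ is a mid vowel in word-final position, so it raises to [i]. /jazvizeekakekakibe/ → jazvizeekakekakibi.

jazvizeekakekakibi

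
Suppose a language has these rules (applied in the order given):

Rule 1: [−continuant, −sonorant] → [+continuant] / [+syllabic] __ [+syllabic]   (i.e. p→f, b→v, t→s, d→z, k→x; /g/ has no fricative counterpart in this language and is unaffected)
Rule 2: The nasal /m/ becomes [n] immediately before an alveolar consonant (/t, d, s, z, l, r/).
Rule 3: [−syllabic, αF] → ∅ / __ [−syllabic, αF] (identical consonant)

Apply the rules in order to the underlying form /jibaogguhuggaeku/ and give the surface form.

Rule 1 (intervocalic spirantization): /b/ is a stop between vowels /i/ and /a/, so it spirantizes to the fricative [v]. /k/ is a stop between vowels /e/ and /u/, so it spirantizes to the fricative [x]. /jibaogguhuggaeku/ → jivaogguhuggaexu.
Rule 2 (nasal place assimilation): no segment meets the environment; /jivaogguhuggaexu/ is unchanged.
Rule 3 (degemination): /gg/ is a geminate; the first /g/ deletes. /gg/ is a geminate; the first /g/ deletes. /jivaogguhuggaexu/ → jivaoguhugaexu.

jivaoguhugaexu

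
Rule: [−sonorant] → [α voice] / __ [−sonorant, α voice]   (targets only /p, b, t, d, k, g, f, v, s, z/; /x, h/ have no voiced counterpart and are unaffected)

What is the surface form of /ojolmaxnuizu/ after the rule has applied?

ojolmaxnuizu

No segment of /ojolmaxnuizu/ meets the structural description of the rule, so the form surfaces unchanged.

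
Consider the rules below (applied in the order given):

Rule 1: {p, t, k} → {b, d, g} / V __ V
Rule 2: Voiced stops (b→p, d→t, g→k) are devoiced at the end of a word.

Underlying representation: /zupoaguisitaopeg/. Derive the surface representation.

Rule 1 (intervocalic voicing): /p/ is a voiceless stop between vowels /u/ and /o/, so it voices to [b]. /t/ is a voiceless stop between vowels /i/ and /a/, so it voices to [d]. /p/ is a voiceless stop between vowels /o/ and /e/, so it voices to [b]. /zupoaguisitaopeg/ → zuboaguisidaobeg.
Rule 2 (final devoicing): /g/ is a voiced stop in word-final position, so it devoices to [k]. /zuboaguisidaobeg/ → zuboaguisidaobek.

zuboaguisidaobek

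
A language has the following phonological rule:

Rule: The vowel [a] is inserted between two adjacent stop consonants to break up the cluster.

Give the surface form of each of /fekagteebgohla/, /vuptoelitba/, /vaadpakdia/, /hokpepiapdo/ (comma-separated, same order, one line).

/fekagteebgohla/: /g/ and /t/ form a stop–stop cluster, so [a] is inserted between them. /b/ and /g/ form a stop–stop cluster, so [a] is inserted between them. → [fekagateebagohla].
/vuptoelitba/: /p/ and /t/ form a stop–stop cluster, so [a] is inserted between them. /t/ and /b/ form a stop–stop cluster, so [a] is inserted between them. → [vupatoelitaba].
/vaadpakdia/: /d/ and /p/ form a stop–stop cluster, so [a] is inserted between them. /k/ and /d/ form a stop–stop cluster, so [a] is inserted between them. → [vaadapakadia].
/hokpepiapdo/: /k/ and /p/ form a stop–stop cluster, so [a] is inserted between them. /p/ and /d/ form a stop–stop cluster, so [a] is inserted between them. → [hokapepiapado].

fekagateebagohla, vupatoelitaba, vaadapakadia, hokapepiapado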